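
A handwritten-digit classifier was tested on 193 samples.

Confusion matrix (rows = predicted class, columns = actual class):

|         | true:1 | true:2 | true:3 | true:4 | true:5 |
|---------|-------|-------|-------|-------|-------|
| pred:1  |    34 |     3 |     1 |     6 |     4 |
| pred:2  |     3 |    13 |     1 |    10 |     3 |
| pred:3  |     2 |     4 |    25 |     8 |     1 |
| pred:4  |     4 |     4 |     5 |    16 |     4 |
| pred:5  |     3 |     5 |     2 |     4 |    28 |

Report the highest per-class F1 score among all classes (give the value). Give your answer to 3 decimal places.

Per-class F1 score (2·TP/(2·TP+FP+FN)):
  1: TP=34, FP=3+1+6+4=14, FN=3+2+4+3=12 → 68/94 = 0.7234
  2: TP=13, FP=3+1+10+3=17, FN=3+4+4+5=16 → 26/59 = 0.4407
  3: TP=25, FP=2+4+8+1=15, FN=1+1+5+2=9 → 50/74 = 0.6757
  4: TP=16, FP=4+4+5+4=17, FN=6+10+8+4=28 → 32/77 = 0.4156
  5: TP=28, FP=3+5+2+4=14, FN=4+3+1+4=12 → 56/82 = 0.6829
Highest is class '1' with F1 score = 0.723.

0.723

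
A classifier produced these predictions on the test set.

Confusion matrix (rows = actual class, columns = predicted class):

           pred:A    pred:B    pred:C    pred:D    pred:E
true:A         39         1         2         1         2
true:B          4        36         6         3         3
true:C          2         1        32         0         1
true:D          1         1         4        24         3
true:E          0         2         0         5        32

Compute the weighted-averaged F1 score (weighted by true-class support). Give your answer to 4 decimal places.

Per-class F1 score (2·TP/(2·TP+FP+FN)):
  A: TP=39, FP=4+2+1+0=7, FN=1+2+1+2=6 → 78/91 = 0.85714
  B: TP=36, FP=1+1+1+2=5, FN=4+6+3+3=16 → 72/93 = 0.77419
  C: TP=32, FP=2+6+4+0=12, FN=2+1+0+1=4 → 64/80 = 0.80000
  D: TP=24, FP=1+3+0+5=9, FN=1+1+4+3=9 → 48/66 = 0.72727
  E: TP=32, FP=2+3+1+3=9, FN=0+2+0+5=7 → 64/80 = 0.80000
Weighted-F1 score = Σ (supportᵢ/N)·F1 scoreᵢ with N=205: (45/205)·0.85714 + (52/205)·0.77419 + (36/205)·0.80000 + (33/205)·0.72727 + (39/205)·0.80000 = 0.7943

0.7943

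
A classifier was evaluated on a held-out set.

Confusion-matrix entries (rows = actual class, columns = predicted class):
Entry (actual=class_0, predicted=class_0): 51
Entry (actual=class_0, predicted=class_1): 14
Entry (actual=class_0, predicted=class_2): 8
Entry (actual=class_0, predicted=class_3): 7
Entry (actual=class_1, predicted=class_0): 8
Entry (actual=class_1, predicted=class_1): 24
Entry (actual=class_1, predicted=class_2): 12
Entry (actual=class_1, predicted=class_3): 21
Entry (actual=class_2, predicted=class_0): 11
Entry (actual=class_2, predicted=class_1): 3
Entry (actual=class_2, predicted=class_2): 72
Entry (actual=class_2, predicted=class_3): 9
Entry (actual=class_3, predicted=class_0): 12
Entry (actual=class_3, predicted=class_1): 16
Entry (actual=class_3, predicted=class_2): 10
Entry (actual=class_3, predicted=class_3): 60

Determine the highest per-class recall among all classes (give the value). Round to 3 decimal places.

Per-class recall (TP/(TP+FN)):
  class_0: TP=51, FN=14+8+7=29 → 51/80 = 0.6375
  class_1: TP=24, FN=8+12+21=41 → 24/65 = 0.3692
  class_2: TP=72, FN=11+3+9=23 → 72/95 = 0.7579
  class_3: TP=60, FN=12+16+10=38 → 60/98 = 0.6122
Highest is class 'class_2' with recall = 0.758.

0.758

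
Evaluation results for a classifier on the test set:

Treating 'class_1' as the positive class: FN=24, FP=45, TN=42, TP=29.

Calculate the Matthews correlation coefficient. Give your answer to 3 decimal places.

MCC = (TP·TN − FP·FN) / √((TP+FP)(TP+FN)(TN+FP)(TN+FN))
Numerator = 29·42 − 45·24 = 138
Denominator = √(74·53·87·66) = √22520124 = 4745.5373
MCC = 138 / 4745.5373 = 0.029

0.029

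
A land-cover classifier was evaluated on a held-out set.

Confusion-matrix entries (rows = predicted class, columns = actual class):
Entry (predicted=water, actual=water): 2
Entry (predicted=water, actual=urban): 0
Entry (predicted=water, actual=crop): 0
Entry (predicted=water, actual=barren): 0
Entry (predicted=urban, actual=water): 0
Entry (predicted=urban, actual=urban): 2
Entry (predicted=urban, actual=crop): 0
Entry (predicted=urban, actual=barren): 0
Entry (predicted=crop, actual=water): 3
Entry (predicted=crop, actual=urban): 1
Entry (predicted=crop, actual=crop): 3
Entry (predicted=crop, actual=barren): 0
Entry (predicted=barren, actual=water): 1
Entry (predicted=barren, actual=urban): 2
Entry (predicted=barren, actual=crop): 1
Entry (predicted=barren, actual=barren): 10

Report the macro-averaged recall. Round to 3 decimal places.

0.621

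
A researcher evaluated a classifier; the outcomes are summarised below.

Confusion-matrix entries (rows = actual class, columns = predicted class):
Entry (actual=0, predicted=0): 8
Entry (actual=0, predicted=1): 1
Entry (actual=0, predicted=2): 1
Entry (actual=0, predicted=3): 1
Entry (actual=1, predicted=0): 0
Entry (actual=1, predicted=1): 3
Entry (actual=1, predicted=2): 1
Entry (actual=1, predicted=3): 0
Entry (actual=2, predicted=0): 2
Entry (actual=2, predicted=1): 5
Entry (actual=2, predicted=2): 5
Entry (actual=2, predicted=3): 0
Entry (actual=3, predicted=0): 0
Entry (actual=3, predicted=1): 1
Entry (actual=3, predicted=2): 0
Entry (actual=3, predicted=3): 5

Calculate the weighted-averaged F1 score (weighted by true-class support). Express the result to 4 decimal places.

0.6488

Per-class F1 score (2·TP/(2·TP+FP+FN)):
  0: TP=8, FP=0+2+0=2, FN=1+1+1=3 → 16/21 = 0.76190
  1: TP=3, FP=1+5+1=7, FN=0+1+0=1 → 6/14 = 0.42857
  2: TP=5, FP=1+1+0=2, FN=2+5+0=7 → 10/19 = 0.52632
  3: TP=5, FP=1+0+0=1, FN=0+1+0=1 → 10/12 = 0.83333
Weighted-F1 score = Σ (supportᵢ/N)·F1 scoreᵢ with N=33: (11/33)·0.76190 + (4/33)·0.42857 + (12/33)·0.52632 + (6/33)·0.83333 = 0.6488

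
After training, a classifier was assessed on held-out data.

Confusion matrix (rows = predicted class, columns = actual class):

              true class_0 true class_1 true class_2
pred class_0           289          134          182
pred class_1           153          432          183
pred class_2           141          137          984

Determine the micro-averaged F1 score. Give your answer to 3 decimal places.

Micro-averaging pools counts across classes: ΣTP=1705, ΣFP=930, ΣFN=930.
Micro-F1 score = 2·TP/(2·TP+FP+FN) on pooled counts = 0.647 (equals overall accuracy in single-label multiclass).

0.647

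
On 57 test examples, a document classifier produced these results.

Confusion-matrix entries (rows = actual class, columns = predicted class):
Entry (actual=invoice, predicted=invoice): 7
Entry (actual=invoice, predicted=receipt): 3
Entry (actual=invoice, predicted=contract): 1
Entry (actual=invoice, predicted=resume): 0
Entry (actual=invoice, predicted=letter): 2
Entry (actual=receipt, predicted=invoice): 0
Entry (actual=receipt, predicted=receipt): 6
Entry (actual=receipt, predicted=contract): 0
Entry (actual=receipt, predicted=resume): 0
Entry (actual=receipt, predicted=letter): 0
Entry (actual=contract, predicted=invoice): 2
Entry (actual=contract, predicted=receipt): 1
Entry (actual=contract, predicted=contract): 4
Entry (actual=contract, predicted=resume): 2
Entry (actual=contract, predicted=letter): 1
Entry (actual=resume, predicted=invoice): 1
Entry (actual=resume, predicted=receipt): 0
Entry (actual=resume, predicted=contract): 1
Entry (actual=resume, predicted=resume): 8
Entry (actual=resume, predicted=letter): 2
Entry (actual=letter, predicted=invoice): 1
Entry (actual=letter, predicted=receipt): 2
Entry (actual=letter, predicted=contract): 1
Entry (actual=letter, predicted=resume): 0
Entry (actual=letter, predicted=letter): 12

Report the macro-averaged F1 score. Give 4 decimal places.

0.6350

Per-class F1 score (2·TP/(2·TP+FP+FN)):
  invoice: TP=7, FP=0+2+1+1=4, FN=3+1+0+2=6 → 14/24 = 0.58333
  receipt: TP=6, FP=3+1+0+2=6, FN=0+0+0+0=0 → 12/18 = 0.66667
  contract: TP=4, FP=1+0+1+1=3, FN=2+1+2+1=6 → 8/17 = 0.47059
  resume: TP=8, FP=0+0+2+0=2, FN=1+0+1+2=4 → 16/22 = 0.72727
  letter: TP=12, FP=2+0+1+2=5, FN=1+2+1+0=4 → 24/33 = 0.72727
Macro-F1 score = mean = (0.58333 + 0.66667 + 0.47059 + 0.72727 + 0.72727) / 5 = 0.6350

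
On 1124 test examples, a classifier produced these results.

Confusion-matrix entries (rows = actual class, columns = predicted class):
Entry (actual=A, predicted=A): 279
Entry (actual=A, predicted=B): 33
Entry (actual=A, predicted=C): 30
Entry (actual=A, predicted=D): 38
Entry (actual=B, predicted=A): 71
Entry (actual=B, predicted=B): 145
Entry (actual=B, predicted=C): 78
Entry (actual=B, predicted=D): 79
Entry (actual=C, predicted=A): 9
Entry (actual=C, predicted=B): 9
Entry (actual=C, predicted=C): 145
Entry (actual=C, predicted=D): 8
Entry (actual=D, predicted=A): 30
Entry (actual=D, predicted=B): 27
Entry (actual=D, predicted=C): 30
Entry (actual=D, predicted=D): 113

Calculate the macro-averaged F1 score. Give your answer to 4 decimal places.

0.5936

Per-class F1 score (2·TP/(2·TP+FP+FN)):
  A: TP=279, FP=71+9+30=110, FN=33+30+38=101 → 558/769 = 0.72562
  B: TP=145, FP=33+9+27=69, FN=71+78+79=228 → 290/587 = 0.49404
  C: TP=145, FP=30+78+30=138, FN=9+9+8=26 → 290/454 = 0.63877
  D: TP=113, FP=38+79+8=125, FN=30+27+30=87 → 226/438 = 0.51598
Macro-F1 score = mean = (0.72562 + 0.49404 + 0.63877 + 0.51598) / 4 = 0.5936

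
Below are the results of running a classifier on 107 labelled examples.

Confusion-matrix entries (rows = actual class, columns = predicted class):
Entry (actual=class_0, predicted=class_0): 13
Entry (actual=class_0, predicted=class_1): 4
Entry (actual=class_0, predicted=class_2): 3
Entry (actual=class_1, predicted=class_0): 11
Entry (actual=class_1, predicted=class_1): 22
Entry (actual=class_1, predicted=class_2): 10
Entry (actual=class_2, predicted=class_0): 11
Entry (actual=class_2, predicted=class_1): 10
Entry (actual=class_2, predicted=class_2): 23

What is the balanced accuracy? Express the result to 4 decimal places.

Balanced accuracy = mean of per-class recall.
  class_0: recall = 13/20 = 0.65000
  class_1: recall = 22/43 = 0.51163
  class_2: recall = 23/44 = 0.52273
Mean = (0.65000 + 0.51163 + 0.52273) / 3 = 0.5615

0.5615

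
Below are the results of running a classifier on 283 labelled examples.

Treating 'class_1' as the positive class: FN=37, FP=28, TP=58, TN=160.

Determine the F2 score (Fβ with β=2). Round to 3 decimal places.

Fβ = (1+β²)·TP / ((1+β²)·TP + β²·FN + FP), with β²=4
= 5·58 / (5·58 + 4·37 + 28) = 0.622

0.622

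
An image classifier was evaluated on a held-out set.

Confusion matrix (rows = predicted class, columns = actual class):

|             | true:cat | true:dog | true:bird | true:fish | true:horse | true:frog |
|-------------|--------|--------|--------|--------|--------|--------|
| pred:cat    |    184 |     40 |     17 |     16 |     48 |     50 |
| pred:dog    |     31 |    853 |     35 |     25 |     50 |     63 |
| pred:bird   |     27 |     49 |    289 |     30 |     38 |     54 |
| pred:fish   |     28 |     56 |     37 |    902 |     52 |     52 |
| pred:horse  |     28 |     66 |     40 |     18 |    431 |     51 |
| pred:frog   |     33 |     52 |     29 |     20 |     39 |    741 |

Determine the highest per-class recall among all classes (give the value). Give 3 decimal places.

0.892

Per-class recall (TP/(TP+FN)):
  cat: TP=184, FN=31+27+28+28+33=147 → 184/331 = 0.5559
  dog: TP=853, FN=40+49+56+66+52=263 → 853/1116 = 0.7643
  bird: TP=289, FN=17+35+37+40+29=158 → 289/447 = 0.6465
  fish: TP=902, FN=16+25+30+18+20=109 → 902/1011 = 0.8922
  horse: TP=431, FN=48+50+38+52+39=227 → 431/658 = 0.6550
  frog: TP=741, FN=50+63+54+52+51=270 → 741/1011 = 0.7329
Highest is class 'fish' with recall = 0.892.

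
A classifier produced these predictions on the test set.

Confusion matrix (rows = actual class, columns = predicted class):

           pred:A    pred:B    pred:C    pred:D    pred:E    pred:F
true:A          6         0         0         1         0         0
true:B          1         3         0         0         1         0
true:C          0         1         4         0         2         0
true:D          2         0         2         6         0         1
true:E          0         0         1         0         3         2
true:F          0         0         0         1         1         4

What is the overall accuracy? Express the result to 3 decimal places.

Accuracy = trace / total = (6+3+4+6+3+4=26) / 42 = 26/42 = 0.619

0.619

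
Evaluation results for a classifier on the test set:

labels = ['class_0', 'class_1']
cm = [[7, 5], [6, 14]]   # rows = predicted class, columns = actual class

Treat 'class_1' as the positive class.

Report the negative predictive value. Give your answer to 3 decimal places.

0.583

NPV = TN/(TN+FN) = 7/(7+5) = 0.583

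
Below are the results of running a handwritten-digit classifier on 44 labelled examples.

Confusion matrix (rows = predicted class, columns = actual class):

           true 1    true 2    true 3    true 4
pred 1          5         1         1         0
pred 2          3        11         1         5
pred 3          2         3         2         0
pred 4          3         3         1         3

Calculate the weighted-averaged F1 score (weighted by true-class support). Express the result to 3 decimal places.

Per-class F1 score (2·TP/(2·TP+FP+FN)):
  1: TP=5, FP=1+1+0=2, FN=3+2+3=8 → 10/20 = 0.5000
  2: TP=11, FP=3+1+5=9, FN=1+3+3=7 → 22/38 = 0.5789
  3: TP=2, FP=2+3+0=5, FN=1+1+1=3 → 4/12 = 0.3333
  4: TP=3, FP=3+3+1=7, FN=0+5+0=5 → 6/18 = 0.3333
Weighted-F1 score = Σ (supportᵢ/N)·F1 scoreᵢ with N=44: (13/44)·0.5000 + (18/44)·0.5789 + (5/44)·0.3333 + (8/44)·0.3333 = 0.483

0.483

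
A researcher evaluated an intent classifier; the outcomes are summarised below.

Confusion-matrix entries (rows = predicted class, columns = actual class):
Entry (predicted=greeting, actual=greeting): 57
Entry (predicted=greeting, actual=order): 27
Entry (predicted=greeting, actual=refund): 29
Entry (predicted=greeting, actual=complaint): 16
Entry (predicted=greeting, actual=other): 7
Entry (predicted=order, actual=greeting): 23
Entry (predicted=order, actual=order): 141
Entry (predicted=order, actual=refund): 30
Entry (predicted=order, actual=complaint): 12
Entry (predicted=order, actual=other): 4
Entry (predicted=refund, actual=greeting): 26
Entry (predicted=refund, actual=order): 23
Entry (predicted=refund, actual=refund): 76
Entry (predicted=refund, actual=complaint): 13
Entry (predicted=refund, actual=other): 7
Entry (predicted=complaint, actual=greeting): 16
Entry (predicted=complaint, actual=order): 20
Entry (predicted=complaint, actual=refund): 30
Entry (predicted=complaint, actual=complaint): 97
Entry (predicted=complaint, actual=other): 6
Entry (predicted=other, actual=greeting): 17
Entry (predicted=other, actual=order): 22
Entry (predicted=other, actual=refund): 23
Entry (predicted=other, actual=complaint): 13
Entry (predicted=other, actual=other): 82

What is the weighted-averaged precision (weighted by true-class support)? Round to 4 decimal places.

Per-class precision (TP/(TP+FP)):
  greeting: TP=57, FP=27+29+16+7=79 → 57/136 = 0.41912
  order: TP=141, FP=23+30+12+4=69 → 141/210 = 0.67143
  refund: TP=76, FP=26+23+13+7=69 → 76/145 = 0.52414
  complaint: TP=97, FP=16+20+30+6=72 → 97/169 = 0.57396
  other: TP=82, FP=17+22+23+13=75 → 82/157 = 0.52229
Weighted-precision = Σ (supportᵢ/N)·precisionᵢ with N=817: (139/817)·0.41912 + (233/817)·0.67143 + (188/817)·0.52414 + (151/817)·0.57396 + (106/817)·0.52229 = 0.5572

0.5572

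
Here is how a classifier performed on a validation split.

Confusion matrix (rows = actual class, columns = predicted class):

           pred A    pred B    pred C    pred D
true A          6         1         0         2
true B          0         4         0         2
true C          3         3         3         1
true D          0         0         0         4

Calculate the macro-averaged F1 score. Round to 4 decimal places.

Per-class F1 score (2·TP/(2·TP+FP+FN)):
  A: TP=6, FP=0+3+0=3, FN=1+0+2=3 → 12/18 = 0.66667
  B: TP=4, FP=1+3+0=4, FN=0+0+2=2 → 8/14 = 0.57143
  C: TP=3, FP=0+0+0=0, FN=3+3+1=7 → 6/13 = 0.46154
  D: TP=4, FP=2+2+1=5, FN=0+0+0=0 → 8/13 = 0.61538
Macro-F1 score = mean = (0.66667 + 0.57143 + 0.46154 + 0.61538) / 4 = 0.5788

0.5788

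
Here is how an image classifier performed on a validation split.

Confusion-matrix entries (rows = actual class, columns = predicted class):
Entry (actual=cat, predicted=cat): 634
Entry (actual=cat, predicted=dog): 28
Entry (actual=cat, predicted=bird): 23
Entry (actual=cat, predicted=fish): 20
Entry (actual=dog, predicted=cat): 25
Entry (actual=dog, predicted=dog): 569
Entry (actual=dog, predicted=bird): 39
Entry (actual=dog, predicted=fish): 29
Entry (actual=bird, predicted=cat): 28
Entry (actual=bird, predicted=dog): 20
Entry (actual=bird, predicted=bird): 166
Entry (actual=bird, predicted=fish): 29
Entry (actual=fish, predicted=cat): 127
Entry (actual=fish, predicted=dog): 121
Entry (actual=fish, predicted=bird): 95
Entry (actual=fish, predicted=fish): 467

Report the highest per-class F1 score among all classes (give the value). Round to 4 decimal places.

Per-class F1 score (2·TP/(2·TP+FP+FN)):
  cat: TP=634, FP=25+28+127=180, FN=28+23+20=71 → 1268/1519 = 0.83476
  dog: TP=569, FP=28+20+121=169, FN=25+39+29=93 → 1138/1400 = 0.81286
  bird: TP=166, FP=23+39+95=157, FN=28+20+29=77 → 332/566 = 0.58657
  fish: TP=467, FP=20+29+29=78, FN=127+121+95=343 → 934/1355 = 0.68930
Highest is class 'cat' with F1 score = 0.8348.

0.8348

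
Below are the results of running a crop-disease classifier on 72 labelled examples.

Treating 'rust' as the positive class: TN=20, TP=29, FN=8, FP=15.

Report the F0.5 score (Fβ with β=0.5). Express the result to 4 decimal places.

0.6808

Fβ = (1+β²)·TP / ((1+β²)·TP + β²·FN + FP), with β²=1/4
= 1.25·29 / (1.25·29 + 0.25·8 + 15) = 0.6808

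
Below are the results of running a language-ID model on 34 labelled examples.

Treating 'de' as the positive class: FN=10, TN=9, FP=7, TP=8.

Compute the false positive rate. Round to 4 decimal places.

FPR = FP/(FP+TN) = 7/(7+9) = 0.4375

0.4375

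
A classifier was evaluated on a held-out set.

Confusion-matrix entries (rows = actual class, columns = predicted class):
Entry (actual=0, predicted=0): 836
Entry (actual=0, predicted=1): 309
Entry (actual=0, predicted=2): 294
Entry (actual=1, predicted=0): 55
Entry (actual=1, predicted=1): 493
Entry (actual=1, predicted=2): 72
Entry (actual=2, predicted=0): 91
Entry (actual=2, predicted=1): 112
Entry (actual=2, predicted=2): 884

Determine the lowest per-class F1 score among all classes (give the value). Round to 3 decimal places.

0.643

Per-class F1 score (2·TP/(2·TP+FP+FN)):
  0: TP=836, FP=55+91=146, FN=309+294=603 → 1672/2421 = 0.6906
  1: TP=493, FP=309+112=421, FN=55+72=127 → 986/1534 = 0.6428
  2: TP=884, FP=294+72=366, FN=91+112=203 → 1768/2337 = 0.7565
Lowest is class '1' with F1 score = 0.643.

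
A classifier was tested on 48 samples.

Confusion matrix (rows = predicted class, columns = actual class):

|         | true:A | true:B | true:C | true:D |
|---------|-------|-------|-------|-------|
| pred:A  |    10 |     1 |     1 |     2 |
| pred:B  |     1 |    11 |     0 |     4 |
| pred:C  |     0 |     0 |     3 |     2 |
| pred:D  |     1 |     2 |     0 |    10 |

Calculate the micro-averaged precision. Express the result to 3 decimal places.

Micro-averaging pools counts across classes: ΣTP=34, ΣFP=14, ΣFN=14.
Micro-precision = TP/(TP+FP) on pooled counts = 0.708 (equals overall accuracy in single-label multiclass).

0.708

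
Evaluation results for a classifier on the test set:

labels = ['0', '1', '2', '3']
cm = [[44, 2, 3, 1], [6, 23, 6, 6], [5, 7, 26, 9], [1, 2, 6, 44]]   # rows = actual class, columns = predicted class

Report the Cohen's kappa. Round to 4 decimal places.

0.6205

Observed agreement pₒ = trace/N = 137/191 = 0.71728
Expected agreement pₑ = Σ (rowᵢ·colᵢ)/N² = (50·56 + 41·34 + 47·41 + 53·60)/191² = 0.25495
κ = (pₒ − pₑ)/(1 − pₑ) = (0.71728 − 0.25495)/(1 − 0.25495) = 0.6205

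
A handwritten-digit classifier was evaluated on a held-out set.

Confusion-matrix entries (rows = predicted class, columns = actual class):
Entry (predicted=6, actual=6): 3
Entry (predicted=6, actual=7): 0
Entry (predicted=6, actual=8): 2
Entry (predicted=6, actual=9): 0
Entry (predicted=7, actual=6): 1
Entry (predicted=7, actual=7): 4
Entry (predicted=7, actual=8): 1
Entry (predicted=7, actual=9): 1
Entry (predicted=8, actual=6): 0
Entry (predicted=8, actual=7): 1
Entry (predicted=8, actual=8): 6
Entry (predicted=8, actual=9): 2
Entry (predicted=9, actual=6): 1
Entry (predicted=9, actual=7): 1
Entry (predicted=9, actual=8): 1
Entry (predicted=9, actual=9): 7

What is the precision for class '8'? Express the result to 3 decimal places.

0.667

precision = TP/(TP+FP).
8: TP=6, FP=0+1+2=3 → 6/9 = 0.6667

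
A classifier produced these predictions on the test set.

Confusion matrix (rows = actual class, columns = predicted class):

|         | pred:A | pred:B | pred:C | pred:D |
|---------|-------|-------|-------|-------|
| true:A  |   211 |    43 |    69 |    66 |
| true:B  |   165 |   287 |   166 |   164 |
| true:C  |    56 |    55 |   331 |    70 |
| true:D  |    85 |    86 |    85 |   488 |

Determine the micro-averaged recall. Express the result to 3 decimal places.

Micro-averaging pools counts across classes: ΣTP=1317, ΣFP=1110, ΣFN=1110.
Micro-recall = TP/(TP+FN) on pooled counts = 0.543 (equals overall accuracy in single-label multiclass).

0.543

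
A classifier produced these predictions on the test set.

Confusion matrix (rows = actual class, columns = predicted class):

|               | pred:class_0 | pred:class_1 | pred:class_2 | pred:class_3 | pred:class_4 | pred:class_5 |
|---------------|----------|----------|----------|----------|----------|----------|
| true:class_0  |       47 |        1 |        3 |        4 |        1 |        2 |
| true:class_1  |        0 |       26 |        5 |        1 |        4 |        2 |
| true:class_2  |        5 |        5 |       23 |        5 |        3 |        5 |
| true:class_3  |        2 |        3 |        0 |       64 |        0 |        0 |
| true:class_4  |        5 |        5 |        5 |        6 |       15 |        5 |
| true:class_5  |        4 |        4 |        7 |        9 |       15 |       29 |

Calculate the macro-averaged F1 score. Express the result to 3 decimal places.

Per-class F1 score (2·TP/(2·TP+FP+FN)):
  class_0: TP=47, FP=0+5+2+5+4=16, FN=1+3+4+1+2=11 → 94/121 = 0.7769
  class_1: TP=26, FP=1+5+3+5+4=18, FN=0+5+1+4+2=12 → 52/82 = 0.6341
  class_2: TP=23, FP=3+5+0+5+7=20, FN=5+5+5+3+5=23 → 46/89 = 0.5169
  class_3: TP=64, FP=4+1+5+6+9=25, FN=2+3+0+0+0=5 → 128/158 = 0.8101
  class_4: TP=15, FP=1+4+3+0+15=23, FN=5+5+5+6+5=26 → 30/79 = 0.3797
  class_5: TP=29, FP=2+2+5+0+5=14, FN=4+4+7+9+15=39 → 58/111 = 0.5225
Macro-F1 score = mean = (0.7769 + 0.6341 + 0.5169 + 0.8101 + 0.3797 + 0.5225) / 6 = 0.607

0.607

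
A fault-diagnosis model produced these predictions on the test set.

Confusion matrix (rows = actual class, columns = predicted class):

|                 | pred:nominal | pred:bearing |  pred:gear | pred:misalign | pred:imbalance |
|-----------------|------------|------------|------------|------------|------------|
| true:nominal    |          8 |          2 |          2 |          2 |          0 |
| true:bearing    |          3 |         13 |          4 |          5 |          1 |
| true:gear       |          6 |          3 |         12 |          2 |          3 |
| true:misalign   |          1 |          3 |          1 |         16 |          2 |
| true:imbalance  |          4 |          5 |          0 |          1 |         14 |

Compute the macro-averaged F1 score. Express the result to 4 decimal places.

Per-class F1 score (2·TP/(2·TP+FP+FN)):
  nominal: TP=8, FP=3+6+1+4=14, FN=2+2+2+0=6 → 16/36 = 0.44444
  bearing: TP=13, FP=2+3+3+5=13, FN=3+4+5+1=13 → 26/52 = 0.50000
  gear: TP=12, FP=2+4+1+0=7, FN=6+3+2+3=14 → 24/45 = 0.53333
  misalign: TP=16, FP=2+5+2+1=10, FN=1+3+1+2=7 → 32/49 = 0.65306
  imbalance: TP=14, FP=0+1+3+2=6, FN=4+5+0+1=10 → 28/44 = 0.63636
Macro-F1 score = mean = (0.44444 + 0.50000 + 0.53333 + 0.65306 + 0.63636) / 5 = 0.5534

0.5534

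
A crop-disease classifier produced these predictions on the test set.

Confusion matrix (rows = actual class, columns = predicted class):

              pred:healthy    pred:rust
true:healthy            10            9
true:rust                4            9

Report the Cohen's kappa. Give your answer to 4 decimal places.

0.2061

Observed agreement pₒ = trace/N = 19/32 = 0.59375
Expected agreement pₑ = Σ (rowᵢ·colᵢ)/N² = (19·14 + 13·18)/32² = 0.48828
κ = (pₒ − pₑ)/(1 − pₑ) = (0.59375 − 0.48828)/(1 − 0.48828) = 0.2061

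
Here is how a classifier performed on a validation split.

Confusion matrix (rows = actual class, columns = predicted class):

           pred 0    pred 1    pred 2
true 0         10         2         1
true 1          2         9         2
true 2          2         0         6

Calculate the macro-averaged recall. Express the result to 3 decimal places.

0.737

Per-class recall (TP/(TP+FN)):
  0: TP=10, FN=2+1=3 → 10/13 = 0.7692
  1: TP=9, FN=2+2=4 → 9/13 = 0.6923
  2: TP=6, FN=2+0=2 → 6/8 = 0.7500
Macro-recall = mean = (0.7692 + 0.6923 + 0.7500) / 3 = 0.737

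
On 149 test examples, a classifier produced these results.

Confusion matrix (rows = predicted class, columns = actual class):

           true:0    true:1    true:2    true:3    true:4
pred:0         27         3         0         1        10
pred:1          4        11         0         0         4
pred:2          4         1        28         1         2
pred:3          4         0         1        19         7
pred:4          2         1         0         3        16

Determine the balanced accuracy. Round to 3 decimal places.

Balanced accuracy = mean of per-class recall.
  0: recall = 27/41 = 0.6585
  1: recall = 11/16 = 0.6875
  2: recall = 28/29 = 0.9655
  3: recall = 19/24 = 0.7917
  4: recall = 16/39 = 0.4103
Mean = (0.6585 + 0.6875 + 0.9655 + 0.7917 + 0.4103) / 5 = 0.703

0.703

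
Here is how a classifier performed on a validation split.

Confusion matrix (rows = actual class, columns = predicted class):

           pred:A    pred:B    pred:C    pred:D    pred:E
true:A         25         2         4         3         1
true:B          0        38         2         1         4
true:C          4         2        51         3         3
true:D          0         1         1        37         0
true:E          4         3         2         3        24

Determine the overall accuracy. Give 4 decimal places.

Accuracy = trace / total = (25+38+51+37+24=175) / 218 = 175/218 = 0.8028

0.8028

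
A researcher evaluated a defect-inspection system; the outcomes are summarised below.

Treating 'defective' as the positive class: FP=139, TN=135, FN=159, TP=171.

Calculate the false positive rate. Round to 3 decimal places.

FPR = FP/(FP+TN) = 139/(139+135) = 0.507

0.507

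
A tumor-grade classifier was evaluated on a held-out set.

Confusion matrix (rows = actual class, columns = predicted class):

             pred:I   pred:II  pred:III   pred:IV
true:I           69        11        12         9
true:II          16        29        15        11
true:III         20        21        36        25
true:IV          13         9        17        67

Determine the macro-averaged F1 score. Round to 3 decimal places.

Per-class F1 score (2·TP/(2·TP+FP+FN)):
  I: TP=69, FP=16+20+13=49, FN=11+12+9=32 → 138/219 = 0.6301
  II: TP=29, FP=11+21+9=41, FN=16+15+11=42 → 58/141 = 0.4113
  III: TP=36, FP=12+15+17=44, FN=20+21+25=66 → 72/182 = 0.3956
  IV: TP=67, FP=9+11+25=45, FN=13+9+17=39 → 134/218 = 0.6147
Macro-F1 score = mean = (0.6301 + 0.4113 + 0.3956 + 0.6147) / 4 = 0.513

0.513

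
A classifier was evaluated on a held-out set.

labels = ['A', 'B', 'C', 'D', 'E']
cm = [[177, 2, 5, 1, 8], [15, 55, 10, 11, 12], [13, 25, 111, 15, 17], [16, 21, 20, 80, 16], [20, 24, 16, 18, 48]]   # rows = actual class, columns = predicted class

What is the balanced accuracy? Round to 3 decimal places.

Balanced accuracy = mean of per-class recall.
  A: recall = 177/193 = 0.9171
  B: recall = 55/103 = 0.5340
  C: recall = 111/181 = 0.6133
  D: recall = 80/153 = 0.5229
  E: recall = 48/126 = 0.3810
Mean = (0.9171 + 0.5340 + 0.6133 + 0.5229 + 0.3810) / 5 = 0.594

0.594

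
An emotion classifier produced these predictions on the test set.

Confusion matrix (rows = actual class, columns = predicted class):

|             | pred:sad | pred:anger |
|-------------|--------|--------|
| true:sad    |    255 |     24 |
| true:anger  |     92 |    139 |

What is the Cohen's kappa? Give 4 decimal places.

Observed agreement pₒ = trace/N = 394/510 = 0.77255
Expected agreement pₑ = Σ (rowᵢ·colᵢ)/N² = (279·347 + 231·163)/510² = 0.51698
κ = (pₒ − pₑ)/(1 − pₑ) = (0.77255 − 0.51698)/(1 − 0.51698) = 0.5291

0.5291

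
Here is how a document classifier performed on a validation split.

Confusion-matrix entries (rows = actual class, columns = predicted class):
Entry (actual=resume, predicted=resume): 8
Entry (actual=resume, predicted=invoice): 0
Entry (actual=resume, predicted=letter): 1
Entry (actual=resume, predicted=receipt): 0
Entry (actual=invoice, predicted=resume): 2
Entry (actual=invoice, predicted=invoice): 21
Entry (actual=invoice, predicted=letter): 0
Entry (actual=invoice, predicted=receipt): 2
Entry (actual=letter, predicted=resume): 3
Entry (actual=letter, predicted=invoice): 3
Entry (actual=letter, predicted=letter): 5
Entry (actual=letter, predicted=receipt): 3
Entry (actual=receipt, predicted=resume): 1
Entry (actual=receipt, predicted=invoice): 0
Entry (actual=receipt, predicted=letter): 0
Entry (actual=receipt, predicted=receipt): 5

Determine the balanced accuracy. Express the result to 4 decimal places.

Balanced accuracy = mean of per-class recall.
  resume: recall = 8/9 = 0.88889
  invoice: recall = 21/25 = 0.84000
  letter: recall = 5/14 = 0.35714
  receipt: recall = 5/6 = 0.83333
Mean = (0.88889 + 0.84000 + 0.35714 + 0.83333) / 4 = 0.7298

0.7298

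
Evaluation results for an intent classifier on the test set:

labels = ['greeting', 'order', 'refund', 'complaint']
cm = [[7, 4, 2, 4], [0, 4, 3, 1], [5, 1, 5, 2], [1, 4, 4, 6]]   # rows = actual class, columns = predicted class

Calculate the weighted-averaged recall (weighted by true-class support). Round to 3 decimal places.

0.415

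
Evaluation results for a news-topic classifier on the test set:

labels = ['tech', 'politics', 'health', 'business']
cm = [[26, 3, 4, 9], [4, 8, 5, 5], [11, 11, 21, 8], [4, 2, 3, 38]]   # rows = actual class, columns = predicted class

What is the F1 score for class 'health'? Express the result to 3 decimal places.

One-vs-rest for 'health': TP = diagonal; FP = other classes predicted 'health'; FN = 'health' predicted as other.
F1 score = 2·TP/(2·TP+FP+FN).
health: TP=21, FP=4+5+3=12, FN=11+11+8=30 → 42/84 = 0.5000

0.500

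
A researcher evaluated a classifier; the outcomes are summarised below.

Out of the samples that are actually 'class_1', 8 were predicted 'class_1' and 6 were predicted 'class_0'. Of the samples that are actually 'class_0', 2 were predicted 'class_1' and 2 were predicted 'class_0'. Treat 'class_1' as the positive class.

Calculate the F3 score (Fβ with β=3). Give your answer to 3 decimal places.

0.588

Fβ = (1+β²)·TP / ((1+β²)·TP + β²·FN + FP), with β²=9
= 10·8 / (10·8 + 9·6 + 2) = 0.588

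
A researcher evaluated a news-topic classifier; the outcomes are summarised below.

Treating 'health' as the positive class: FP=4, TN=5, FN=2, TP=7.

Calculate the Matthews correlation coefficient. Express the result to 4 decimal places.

MCC = (TP·TN − FP·FN) / √((TP+FP)(TP+FN)(TN+FP)(TN+FN))
Numerator = 7·5 − 4·2 = 27
Denominator = √(11·9·9·7) = √6237 = 78.9747
MCC = 27 / 78.9747 = 0.3419

0.3419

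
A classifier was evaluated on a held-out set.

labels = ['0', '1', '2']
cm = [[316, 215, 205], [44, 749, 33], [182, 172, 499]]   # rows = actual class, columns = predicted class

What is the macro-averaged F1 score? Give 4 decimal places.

0.6286

Per-class F1 score (2·TP/(2·TP+FP+FN)):
  0: TP=316, FP=44+182=226, FN=215+205=420 → 632/1278 = 0.49452
  1: TP=749, FP=215+172=387, FN=44+33=77 → 1498/1962 = 0.76351
  2: TP=499, FP=205+33=238, FN=182+172=354 → 998/1590 = 0.62767
Macro-F1 score = mean = (0.49452 + 0.76351 + 0.62767) / 3 = 0.6286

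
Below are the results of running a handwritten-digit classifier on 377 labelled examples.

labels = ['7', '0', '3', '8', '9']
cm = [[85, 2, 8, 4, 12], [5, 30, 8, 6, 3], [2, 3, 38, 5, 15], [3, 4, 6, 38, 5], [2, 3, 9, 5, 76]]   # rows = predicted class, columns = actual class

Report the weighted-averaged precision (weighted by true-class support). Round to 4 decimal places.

0.7116

Per-class precision (TP/(TP+FP)):
  7: TP=85, FP=2+8+4+12=26 → 85/111 = 0.76577
  0: TP=30, FP=5+8+6+3=22 → 30/52 = 0.57692
  3: TP=38, FP=2+3+5+15=25 → 38/63 = 0.60317
  8: TP=38, FP=3+4+6+5=18 → 38/56 = 0.67857
  9: TP=76, FP=2+3+9+5=19 → 76/95 = 0.80000
Weighted-precision = Σ (supportᵢ/N)·precisionᵢ with N=377: (97/377)·0.76577 + (42/377)·0.57692 + (69/377)·0.60317 + (58/377)·0.67857 + (111/377)·0.80000 = 0.7116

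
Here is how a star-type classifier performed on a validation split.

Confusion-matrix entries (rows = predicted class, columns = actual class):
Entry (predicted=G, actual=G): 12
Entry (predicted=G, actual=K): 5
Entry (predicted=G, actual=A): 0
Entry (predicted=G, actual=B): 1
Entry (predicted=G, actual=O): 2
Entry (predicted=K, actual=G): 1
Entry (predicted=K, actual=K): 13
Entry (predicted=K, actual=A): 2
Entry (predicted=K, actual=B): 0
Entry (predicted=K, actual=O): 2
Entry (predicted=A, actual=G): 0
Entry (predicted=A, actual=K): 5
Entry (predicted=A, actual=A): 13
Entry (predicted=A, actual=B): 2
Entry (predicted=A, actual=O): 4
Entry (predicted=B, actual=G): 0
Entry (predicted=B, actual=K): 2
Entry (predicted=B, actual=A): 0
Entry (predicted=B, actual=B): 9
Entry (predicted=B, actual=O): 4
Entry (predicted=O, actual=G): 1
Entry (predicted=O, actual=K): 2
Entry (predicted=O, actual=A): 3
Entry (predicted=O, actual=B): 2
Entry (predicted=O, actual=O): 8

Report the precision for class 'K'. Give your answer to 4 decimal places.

One-vs-rest for 'K': TP = diagonal; FP = other classes predicted 'K'; FN = 'K' predicted as other.
precision = TP/(TP+FP).
K: TP=13, FP=1+2+0+2=5 → 13/18 = 0.72222

0.7222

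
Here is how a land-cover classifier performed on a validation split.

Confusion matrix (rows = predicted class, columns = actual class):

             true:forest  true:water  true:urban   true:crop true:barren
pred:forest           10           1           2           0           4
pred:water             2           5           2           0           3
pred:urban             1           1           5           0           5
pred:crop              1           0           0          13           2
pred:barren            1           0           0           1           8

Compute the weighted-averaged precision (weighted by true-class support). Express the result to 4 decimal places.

Per-class precision (TP/(TP+FP)):
  forest: TP=10, FP=1+2+0+4=7 → 10/17 = 0.58824
  water: TP=5, FP=2+2+0+3=7 → 5/12 = 0.41667
  urban: TP=5, FP=1+1+0+5=7 → 5/12 = 0.41667
  crop: TP=13, FP=1+0+0+2=3 → 13/16 = 0.81250
  barren: TP=8, FP=1+0+0+1=2 → 8/10 = 0.80000
Weighted-precision = Σ (supportᵢ/N)·precisionᵢ with N=67: (15/67)·0.58824 + (7/67)·0.41667 + (9/67)·0.41667 + (14/67)·0.81250 + (22/67)·0.80000 = 0.6637

0.6637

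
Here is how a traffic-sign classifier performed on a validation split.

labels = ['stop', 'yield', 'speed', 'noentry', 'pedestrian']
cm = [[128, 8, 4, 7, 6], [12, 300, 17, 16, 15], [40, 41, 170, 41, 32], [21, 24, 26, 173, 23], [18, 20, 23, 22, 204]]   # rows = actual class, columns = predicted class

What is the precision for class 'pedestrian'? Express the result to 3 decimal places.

One-vs-rest for 'pedestrian': TP = diagonal; FP = other classes predicted 'pedestrian'; FN = 'pedestrian' predicted as other.
precision = TP/(TP+FP).
pedestrian: TP=204, FP=6+15+32+23=76 → 204/280 = 0.7286

0.729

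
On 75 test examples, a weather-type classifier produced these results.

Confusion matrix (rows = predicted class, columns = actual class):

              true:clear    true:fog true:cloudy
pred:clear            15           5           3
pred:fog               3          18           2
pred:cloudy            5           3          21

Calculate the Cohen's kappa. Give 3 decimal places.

0.579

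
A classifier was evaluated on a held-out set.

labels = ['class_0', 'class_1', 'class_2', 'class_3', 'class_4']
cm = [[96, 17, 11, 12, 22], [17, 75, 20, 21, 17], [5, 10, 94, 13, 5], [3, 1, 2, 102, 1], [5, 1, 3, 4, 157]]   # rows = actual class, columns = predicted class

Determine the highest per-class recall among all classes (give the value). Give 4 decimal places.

Per-class recall (TP/(TP+FN)):
  class_0: TP=96, FN=17+11+12+22=62 → 96/158 = 0.60759
  class_1: TP=75, FN=17+20+21+17=75 → 75/150 = 0.50000
  class_2: TP=94, FN=5+10+13+5=33 → 94/127 = 0.74016
  class_3: TP=102, FN=3+1+2+1=7 → 102/109 = 0.93578
  class_4: TP=157, FN=5+1+3+4=13 → 157/170 = 0.92353
Highest is class 'class_3' with recall = 0.9358.

0.9358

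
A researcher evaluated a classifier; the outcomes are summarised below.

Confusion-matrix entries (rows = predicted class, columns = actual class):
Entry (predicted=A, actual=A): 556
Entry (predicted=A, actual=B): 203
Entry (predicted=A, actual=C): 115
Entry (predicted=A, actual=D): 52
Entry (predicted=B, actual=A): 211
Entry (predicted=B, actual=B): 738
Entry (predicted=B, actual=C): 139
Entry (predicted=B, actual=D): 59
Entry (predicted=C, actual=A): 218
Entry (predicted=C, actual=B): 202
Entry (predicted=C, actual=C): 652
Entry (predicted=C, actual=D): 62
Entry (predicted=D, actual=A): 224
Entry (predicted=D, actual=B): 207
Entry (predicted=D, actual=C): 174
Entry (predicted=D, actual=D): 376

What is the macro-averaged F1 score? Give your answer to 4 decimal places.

Per-class F1 score (2·TP/(2·TP+FP+FN)):
  A: TP=556, FP=203+115+52=370, FN=211+218+224=653 → 1112/2135 = 0.52084
  B: TP=738, FP=211+139+59=409, FN=203+202+207=612 → 1476/2497 = 0.59111
  C: TP=652, FP=218+202+62=482, FN=115+139+174=428 → 1304/2214 = 0.58898
  D: TP=376, FP=224+207+174=605, FN=52+59+62=173 → 752/1530 = 0.49150
Macro-F1 score = mean = (0.52084 + 0.59111 + 0.58898 + 0.49150) / 4 = 0.5481

0.5481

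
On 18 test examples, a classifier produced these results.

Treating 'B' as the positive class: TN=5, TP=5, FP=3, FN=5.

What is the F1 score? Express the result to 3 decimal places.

Precision = TP/(TP+FP) = 5/8 = 0.6250
Recall = TP/(TP+FN) = 5/10 = 0.5000
F1 = 2·TP/(2·TP+FP+FN) = 10/18 = 0.556

0.556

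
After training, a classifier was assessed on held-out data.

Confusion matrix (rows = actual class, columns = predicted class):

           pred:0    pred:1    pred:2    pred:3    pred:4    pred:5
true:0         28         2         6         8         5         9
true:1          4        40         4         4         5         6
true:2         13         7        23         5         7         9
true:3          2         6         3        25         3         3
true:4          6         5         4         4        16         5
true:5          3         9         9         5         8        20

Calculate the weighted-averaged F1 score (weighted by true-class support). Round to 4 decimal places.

Per-class F1 score (2·TP/(2·TP+FP+FN)):
  0: TP=28, FP=4+13+2+6+3=28, FN=2+6+8+5+9=30 → 56/114 = 0.49123
  1: TP=40, FP=2+7+6+5+9=29, FN=4+4+4+5+6=23 → 80/132 = 0.60606
  2: TP=23, FP=6+4+3+4+9=26, FN=13+7+5+7+9=41 → 46/113 = 0.40708
  3: TP=25, FP=8+4+5+4+5=26, FN=2+6+3+3+3=17 → 50/93 = 0.53763
  4: TP=16, FP=5+5+7+3+8=28, FN=6+5+4+4+5=24 → 32/84 = 0.38095
  5: TP=20, FP=9+6+9+3+5=32, FN=3+9+9+5+8=34 → 40/106 = 0.37736
Weighted-F1 score = Σ (supportᵢ/N)·F1 scoreᵢ with N=321: (58/321)·0.49123 + (63/321)·0.60606 + (64/321)·0.40708 + (42/321)·0.53763 + (40/321)·0.38095 + (54/321)·0.37736 = 0.4702

0.4702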